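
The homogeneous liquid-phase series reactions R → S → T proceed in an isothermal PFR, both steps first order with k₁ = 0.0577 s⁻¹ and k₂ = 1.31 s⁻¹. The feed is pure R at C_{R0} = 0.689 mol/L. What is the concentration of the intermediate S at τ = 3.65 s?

For first-order series with pure R initially, C_S(τ) = k₁C_{R0}/(k₂−k₁)·(e^(−k₁τ) − e^(−k₂τ)).
e^(−k₁τ) = e^(−0.0577×3.65) = e^(−0.2106) = 0.8101; e^(−k₂τ) = e^(−4.782) = 0.008383.
C_S = 0.0577×0.689/(1.31−0.0577) × (0.8101−0.008383) = 0.03175×0.8017 = 0.02545 mol/L.

0.0255 mol/L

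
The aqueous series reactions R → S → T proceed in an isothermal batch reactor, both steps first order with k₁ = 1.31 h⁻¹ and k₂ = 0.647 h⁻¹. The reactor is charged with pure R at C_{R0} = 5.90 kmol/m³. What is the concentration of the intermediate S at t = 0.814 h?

2.87 kmol/m³

The intermediate concentration in a first-order A→B→C sequence is C_S = k₁C_{R0}(e^(−k₁t) − e^(−k₂t))/(k₂−k₁).
e^(−k₁t) = e^(−1.31×0.814) = e^(−1.066) = 0.3443; e^(−k₂t) = e^(−0.5267) = 0.5906.
C_S = 1.31×5.90/(0.647−1.31) × (0.3443−0.5906) = (-11.66)×(-0.2463) = 2.871 kmol/m³.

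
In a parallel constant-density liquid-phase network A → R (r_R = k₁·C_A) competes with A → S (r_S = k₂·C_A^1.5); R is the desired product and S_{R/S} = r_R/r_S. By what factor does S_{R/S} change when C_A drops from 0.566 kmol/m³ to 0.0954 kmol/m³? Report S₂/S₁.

2.44

S_{R/S} = (k₁/k₂)·C_A^-0.5, so S₂/S₁ = (C_{A,2}/C_{A,1})^-0.5.
= (0.0954/0.566)^(-0.5) = (0.1686)^(-0.5) = 2.44.
Selectivity toward R rises as C_A falls — low-concentration operation is favoured.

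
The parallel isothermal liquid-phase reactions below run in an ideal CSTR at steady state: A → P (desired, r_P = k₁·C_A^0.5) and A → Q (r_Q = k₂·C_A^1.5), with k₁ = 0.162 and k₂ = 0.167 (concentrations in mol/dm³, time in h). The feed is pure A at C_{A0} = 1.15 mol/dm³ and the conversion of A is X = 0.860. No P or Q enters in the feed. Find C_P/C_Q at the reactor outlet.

6.03

Exit C_A = C_{A0}(1−X) = 1.15×0.140 = 0.1610 mol/dm³.
In a CSTR the entire volume is at exit conditions, so r_P = 0.162×0.1610^0.5 = 0.06500 and r_Q = 0.167×0.1610^1.5 = 0.01079.
Overall selectivity = C_P/C_Q = r_Pτ/(r_Qτ) = r_P/r_Q = 6.03.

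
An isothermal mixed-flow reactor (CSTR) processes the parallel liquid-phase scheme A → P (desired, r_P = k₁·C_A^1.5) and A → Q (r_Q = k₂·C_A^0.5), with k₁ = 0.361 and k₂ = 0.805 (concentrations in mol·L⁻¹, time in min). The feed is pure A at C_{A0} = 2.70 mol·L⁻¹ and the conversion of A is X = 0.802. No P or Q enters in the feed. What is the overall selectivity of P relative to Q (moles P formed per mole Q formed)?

0.240

Exit C_A = C_{A0}(1−X) = 2.70×0.198 = 0.5346 mol·L⁻¹.
Rates in a CSTR are evaluated at the outlet concentration: r_P = 0.361×0.5346^1.5 = 0.1411, r_Q = 0.805×0.5346^0.5 = 0.5886.
Overall selectivity = C_P/C_Q = r_Pτ/(r_Qτ) = r_P/r_Q = 0.240.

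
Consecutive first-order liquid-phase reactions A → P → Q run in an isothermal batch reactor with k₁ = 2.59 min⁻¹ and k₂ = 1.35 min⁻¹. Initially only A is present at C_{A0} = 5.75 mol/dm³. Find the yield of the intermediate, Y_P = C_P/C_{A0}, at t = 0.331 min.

0.450

For first-order series with pure A initially, C_P(t) = k₁C_{A0}/(k₂−k₁)·(e^(−k₁t) − e^(−k₂t)).
e^(−k₁t) = e^(−2.59×0.331) = e^(−0.8573) = 0.4243; e^(−k₂t) = e^(−0.4469) = 0.6396.
C_P = 2.59×5.75/(1.35−2.59) × (0.4243−0.6396) = (-12.01)×(-0.2153) = 2.586 mol/dm³.
Y_P = C_P/C_{A0} = 2.586/5.75 = 0.450.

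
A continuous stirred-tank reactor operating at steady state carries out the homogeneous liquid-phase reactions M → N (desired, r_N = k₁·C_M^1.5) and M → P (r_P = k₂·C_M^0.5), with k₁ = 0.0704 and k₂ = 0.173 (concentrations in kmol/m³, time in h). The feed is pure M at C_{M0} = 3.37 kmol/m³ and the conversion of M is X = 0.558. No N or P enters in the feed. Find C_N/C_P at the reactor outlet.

Exit C_M = C_{M0}(1−X) = 3.37×0.442 = 1.490 kmol/m³.
Rates in a CSTR are evaluated at the outlet concentration: r_N = 0.0704×1.490^1.5 = 0.1280, r_P = 0.173×1.490^0.5 = 0.2111.
Overall selectivity = C_N/C_P = r_Nτ/(r_Pτ) = r_N/r_P = 0.606.

0.606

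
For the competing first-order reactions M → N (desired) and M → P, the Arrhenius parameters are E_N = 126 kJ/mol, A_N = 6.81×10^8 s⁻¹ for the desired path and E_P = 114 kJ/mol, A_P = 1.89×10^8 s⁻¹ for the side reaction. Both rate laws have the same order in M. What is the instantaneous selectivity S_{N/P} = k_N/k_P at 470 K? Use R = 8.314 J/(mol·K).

0.167

With equal orders, S_{N/P} = k_N/k_P = (A_N/A_P)·exp[(E_P−E_N)/(RT)].
(E_P−E_N)/(RT) = (114−126)×10³/(8.314×470) = -12000/3908 = -3.071.
k_N/k_P = (6.81×10^8/1.89×10^8)·exp(-3.071) = 3.603 × 0.04638 = 0.167.
Since E_N > E_P, raising the temperature improves selectivity toward N.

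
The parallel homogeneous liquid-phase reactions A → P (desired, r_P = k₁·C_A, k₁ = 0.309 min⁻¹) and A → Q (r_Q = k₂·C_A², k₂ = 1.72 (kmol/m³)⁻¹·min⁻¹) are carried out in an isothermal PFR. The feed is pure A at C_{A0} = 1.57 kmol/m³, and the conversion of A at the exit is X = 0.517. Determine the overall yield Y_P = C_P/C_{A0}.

C_A = C_{A0}(1−X) = 0.7583 kmol/m³.
Along a PFR/batch, dC_P/dC_A = −r_P/(r_P+r_Q) = −k₁/(k₁+k₂·C_A).
Integrating from C_{A0} to C_A: C_P = (0.309/1.72)·ln[(0.309+1.72·1.57)/(0.309+1.72·0.758)] = 0.1797·ln(3.009/1.613) = 0.1120 kmol/m³.
Y_P = C_P/C_{A0} = 0.1120/1.57 = 0.0713.

0.0713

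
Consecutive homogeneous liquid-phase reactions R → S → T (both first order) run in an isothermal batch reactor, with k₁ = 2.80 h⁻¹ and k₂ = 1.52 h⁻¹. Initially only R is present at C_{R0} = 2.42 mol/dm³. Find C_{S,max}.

For a first-order series the maximum intermediate yield is C_{S,max}/C_{R0} = (k₁/k₂)^[k₂/(k₂−k₁)].
= (2.80/1.52)^(1.52/(1.52−2.80)) = (1.842)^(-1.188) = 0.4841.
C_{S,max} = 0.4841×2.42 = 1.17 mol/dm³.

1.17 mol/dm³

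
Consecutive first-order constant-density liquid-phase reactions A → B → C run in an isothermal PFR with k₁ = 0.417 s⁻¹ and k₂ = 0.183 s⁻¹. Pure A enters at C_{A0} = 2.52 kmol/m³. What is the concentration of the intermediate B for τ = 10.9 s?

The intermediate concentration in a first-order A→B→C sequence is C_B = k₁C_{A0}(e^(−k₁τ) − e^(−k₂τ))/(k₂−k₁).
e^(−k₁τ) = e^(−0.417×10.9) = e^(−4.545) = 0.01062; e^(−k₂τ) = e^(−1.995) = 0.1361.
C_B = 0.417×2.52/(0.183−0.417) × (0.01062−0.1361) = (-4.491)×(-0.1254) = 0.5633 kmol/m³.

0.563 kmol/m³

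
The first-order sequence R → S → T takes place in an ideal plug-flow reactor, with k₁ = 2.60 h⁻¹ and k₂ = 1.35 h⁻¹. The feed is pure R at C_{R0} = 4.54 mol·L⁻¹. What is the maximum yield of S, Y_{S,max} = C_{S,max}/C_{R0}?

0.493

Evaluating C_S at τ_opt = ln(k₂/k₁)/(k₂−k₁) gives C_{S,max}/C_{R0} = (k₁/k₂)^[k₂/(k₂−k₁)].
= (2.60/1.35)^(1.35/(1.35−2.60)) = (1.926)^(-1.080) = 0.4927.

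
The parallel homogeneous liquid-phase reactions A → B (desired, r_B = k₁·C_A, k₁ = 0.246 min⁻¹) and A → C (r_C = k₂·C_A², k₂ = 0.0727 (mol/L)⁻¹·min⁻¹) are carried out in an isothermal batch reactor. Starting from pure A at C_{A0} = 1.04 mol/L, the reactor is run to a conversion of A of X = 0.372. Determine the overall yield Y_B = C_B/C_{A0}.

0.298

C_A = C_{A0}(1−X) = 0.6531 mol/L.
Along a PFR/batch, dC_B/dC_A = −r_B/(r_B+r_C) = −k₁/(k₁+k₂·C_A).
Integrating from C_{A0} to C_A: C_B = (0.246/0.0727)·ln[(0.246+0.0727·1.04)/(0.246+0.0727·0.653)] = 3.384·ln(0.3216/0.2935) = 0.3097 mol/L.
Y_B = C_B/C_{A0} = 0.3097/1.04 = 0.298.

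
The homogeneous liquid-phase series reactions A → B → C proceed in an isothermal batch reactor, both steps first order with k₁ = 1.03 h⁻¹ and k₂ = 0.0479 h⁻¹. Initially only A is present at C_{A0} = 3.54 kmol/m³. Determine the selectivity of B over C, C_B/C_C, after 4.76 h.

Solving the coupled first-order balances gives C_B(t) = [k₁/(k₂−k₁)]·C_{A0}·(e^(−k₁t) − e^(−k₂t)).
e^(−k₁t) = e^(−1.03×4.76) = e^(−4.903) = 0.007426; e^(−k₂t) = e^(−0.2280) = 0.7961.
C_B = 1.03×3.54/(0.0479−1.03) × (0.007426−0.7961) = (-3.713)×(-0.7887) = 2.928 kmol/m³.
C_A = C_{A0}e^(−k₁t) = 0.02629 kmol/m³, so C_C = C_{A0}−C_A−C_B = 0.5856 kmol/m³; C_B/C_C = 5.00.

5.00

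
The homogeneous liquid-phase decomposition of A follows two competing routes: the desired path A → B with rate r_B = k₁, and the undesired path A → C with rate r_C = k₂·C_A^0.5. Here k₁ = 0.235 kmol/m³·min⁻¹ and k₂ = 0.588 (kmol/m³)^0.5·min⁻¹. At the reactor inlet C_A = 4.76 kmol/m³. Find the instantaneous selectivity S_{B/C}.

0.183

S_{B/C} = r_B/r_C = (k₁)/(k₂·C_A^0.5) = (k₁/k₂)·C_A^-0.5.
= (0.235) / (0.588×4.760^0.5) = 0.2350/1.283 = 0.183.
The undesired path is higher order in A, so low C_A (CSTR or dilute feed) favours B.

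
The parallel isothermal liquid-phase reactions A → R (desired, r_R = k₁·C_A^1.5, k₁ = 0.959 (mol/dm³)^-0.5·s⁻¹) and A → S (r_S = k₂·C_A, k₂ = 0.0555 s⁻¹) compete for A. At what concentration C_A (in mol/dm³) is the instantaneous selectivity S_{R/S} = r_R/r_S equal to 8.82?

0.261 mol/dm³

S_{R/S} = (k₁/k₂)·C_A^0.5 ⇒ C_A = (S·k₂/k₁)^(2).
= (8.82×0.0555/0.959)^(2) = (0.5104)^(2) = 0.261 mol/dm³.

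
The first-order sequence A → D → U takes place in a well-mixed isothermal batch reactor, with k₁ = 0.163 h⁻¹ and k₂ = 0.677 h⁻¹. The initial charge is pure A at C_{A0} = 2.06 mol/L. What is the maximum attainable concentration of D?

At the optimum, C_{D,max}/C_{A0} = (k₁/k₂)^[k₂/(k₂−k₁)].
= (0.163/0.677)^(0.677/(0.677−0.163)) = (0.2408)^(1.317) = 0.1533.
C_{D,max} = 0.1533×2.06 = 0.316 mol/L.

0.316 mol/L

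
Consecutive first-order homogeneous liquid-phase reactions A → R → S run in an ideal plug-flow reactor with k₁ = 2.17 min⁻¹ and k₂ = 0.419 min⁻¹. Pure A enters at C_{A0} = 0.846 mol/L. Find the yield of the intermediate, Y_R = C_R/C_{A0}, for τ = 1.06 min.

0.671

For first-order series with pure A initially, C_R(τ) = k₁C_{A0}/(k₂−k₁)·(e^(−k₁τ) − e^(−k₂τ)).
e^(−k₁τ) = e^(−2.17×1.06) = e^(−2.300) = 0.1002; e^(−k₂τ) = e^(−0.4441) = 0.6414.
C_R = 2.17×0.846/(0.419−2.17) × (0.1002−0.6414) = (-1.048)×(-0.5411) = 0.5673 mol/L.
Y_R = C_R/C_{A0} = 0.5673/0.846 = 0.671.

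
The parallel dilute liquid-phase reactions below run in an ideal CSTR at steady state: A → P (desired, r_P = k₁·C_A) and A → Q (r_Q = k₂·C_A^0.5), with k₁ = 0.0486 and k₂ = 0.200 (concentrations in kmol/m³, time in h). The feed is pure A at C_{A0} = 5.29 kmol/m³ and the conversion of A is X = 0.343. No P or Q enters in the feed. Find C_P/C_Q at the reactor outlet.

Exit C_A = C_{A0}(1−X) = 5.29×0.657 = 3.476 kmol/m³.
Rates in a CSTR are evaluated at the outlet concentration: r_P = 0.0486×3.476 = 0.1689, r_Q = 0.200×3.476^0.5 = 0.3729.
Overall selectivity = C_P/C_Q = r_Pτ/(r_Qτ) = r_P/r_Q = 0.453.

0.453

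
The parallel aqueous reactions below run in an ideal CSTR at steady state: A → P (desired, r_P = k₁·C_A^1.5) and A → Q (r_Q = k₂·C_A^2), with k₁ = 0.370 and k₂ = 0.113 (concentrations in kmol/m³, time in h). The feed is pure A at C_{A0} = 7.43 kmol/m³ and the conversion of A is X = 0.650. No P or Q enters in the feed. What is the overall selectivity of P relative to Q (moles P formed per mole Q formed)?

Exit C_A = C_{A0}(1−X) = 7.43×0.350 = 2.600 kmol/m³.
A CSTR operates uniformly at the exit composition, giving r_P = 1.552 and r_Q = 0.7642 (each k·C_A^n at C_A = 2.600).
Overall selectivity = C_P/C_Q = r_Pτ/(r_Qτ) = r_P/r_Q = 2.03.

2.03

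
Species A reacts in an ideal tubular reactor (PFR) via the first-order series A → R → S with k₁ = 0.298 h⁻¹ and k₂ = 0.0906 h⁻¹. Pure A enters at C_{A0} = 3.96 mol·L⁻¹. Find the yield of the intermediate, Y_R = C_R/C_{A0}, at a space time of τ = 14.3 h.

Solving the coupled first-order balances gives C_R(τ) = [k₁/(k₂−k₁)]·C_{A0}·(e^(−k₁τ) − e^(−k₂τ)).
e^(−k₁τ) = e^(−0.298×14.3) = e^(−4.261) = 0.01410; e^(−k₂τ) = e^(−1.296) = 0.2737.
C_R = 0.298×3.96/(0.0906−0.298) × (0.01410−0.2737) = (-5.690)×(-0.2596) = 1.477 mol·L⁻¹.
Y_R = C_R/C_{A0} = 1.477/3.96 = 0.373.

0.373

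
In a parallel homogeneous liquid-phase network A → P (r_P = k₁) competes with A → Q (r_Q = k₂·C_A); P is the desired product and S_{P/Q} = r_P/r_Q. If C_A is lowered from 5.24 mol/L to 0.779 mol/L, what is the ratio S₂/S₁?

6.73

S_{P/Q} = (k₁/k₂)·C_A⁻¹, so S₂/S₁ = (C_{A,2}/C_{A,1})⁻¹.
= 5.24/0.779 = 6.73.
Selectivity toward P rises as C_A falls — low-concentration operation is favoured.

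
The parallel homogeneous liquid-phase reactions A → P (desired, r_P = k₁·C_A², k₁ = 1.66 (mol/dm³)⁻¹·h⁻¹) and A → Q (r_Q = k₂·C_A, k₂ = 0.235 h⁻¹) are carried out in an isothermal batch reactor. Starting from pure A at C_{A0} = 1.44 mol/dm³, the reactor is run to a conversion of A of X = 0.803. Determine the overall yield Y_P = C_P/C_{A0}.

0.674

C_A = C_{A0}(1−X) = 0.2837 mol/dm³.
Along a PFR/batch, dC_Q/dC_A = −r_Q/(r_P+r_Q) = −k₂/(k₂+k₁·C_A).
Integrating from C_{A0} to C_A: C_Q = (0.235/1.66)·ln[(0.235+1.66·1.44)/(0.235+1.66·0.284)] = 0.1416·ln(2.625/0.7059) = 0.1859 mol/dm³.
Then C_P = (C_{A0}−C_A) − C_Q = 1.156 − 0.1859 = 0.9704 mol/dm³.
Y_P = C_P/C_{A0} = 0.9704/1.44 = 0.674.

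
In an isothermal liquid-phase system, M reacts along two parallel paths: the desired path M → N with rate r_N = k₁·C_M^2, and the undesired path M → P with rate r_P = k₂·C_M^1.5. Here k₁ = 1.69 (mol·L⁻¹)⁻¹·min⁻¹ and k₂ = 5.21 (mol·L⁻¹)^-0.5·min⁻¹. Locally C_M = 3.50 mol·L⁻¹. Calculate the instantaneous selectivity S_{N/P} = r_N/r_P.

S_{N/P} = r_N/r_P = (k₁·C_M^2)/(k₂·C_M^1.5) = (k₁/k₂)·C_M^0.5.
= (1.69×3.500^2) / (5.21×3.500^1.5) = 20.70/34.11 = 0.607.
Since the desired path is higher order in M, keeping C_M high (PFR or concentrated feed) favours N.

0.607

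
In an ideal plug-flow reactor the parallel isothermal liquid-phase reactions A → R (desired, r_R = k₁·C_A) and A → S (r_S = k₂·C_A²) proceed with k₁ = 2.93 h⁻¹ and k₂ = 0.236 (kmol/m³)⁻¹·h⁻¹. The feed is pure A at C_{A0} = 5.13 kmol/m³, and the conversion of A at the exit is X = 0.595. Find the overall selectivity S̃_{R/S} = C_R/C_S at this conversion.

3.49

C_A = C_{A0}(1−X) = 2.078 kmol/m³.
Along a PFR/batch, dC_R/dC_A = −r_R/(r_R+r_S) = −k₁/(k₁+k₂·C_A).
Integrating from C_{A0} to C_A: C_R = (2.93/0.236)·ln[(2.93+0.236·5.13)/(2.93+0.236·2.08)] = 12.42·ln(4.141/3.420) = 2.373 kmol/m³.
C_S = (C_{A0}−C_A)−C_R = 0.6795 kmol/m³; S̃_{R/S} = 2.373/0.6795 = 3.49.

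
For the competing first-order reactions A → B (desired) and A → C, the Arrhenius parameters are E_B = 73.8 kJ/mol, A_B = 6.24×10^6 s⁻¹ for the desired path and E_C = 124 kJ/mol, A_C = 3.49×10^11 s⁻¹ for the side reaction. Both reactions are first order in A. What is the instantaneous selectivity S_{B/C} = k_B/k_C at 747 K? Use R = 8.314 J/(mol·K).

With equal orders, S_{B/C} = k_B/k_C = (A_B/A_C)·exp[(E_C−E_B)/(RT)].
(E_C−E_B)/(RT) = (124−73.8)×10³/(8.314×747) = 50200/6211 = 8.083.
k_B/k_C = (6.24×10^6/3.49×10^11)·exp(8.083) = 1.788×10^-5 × 3239 = 0.0579.

0.0579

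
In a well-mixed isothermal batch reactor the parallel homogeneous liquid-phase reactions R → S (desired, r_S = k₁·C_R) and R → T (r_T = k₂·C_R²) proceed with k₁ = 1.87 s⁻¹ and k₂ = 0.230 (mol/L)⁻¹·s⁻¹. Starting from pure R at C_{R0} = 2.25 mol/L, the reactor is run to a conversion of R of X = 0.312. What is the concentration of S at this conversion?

C_R = C_{R0}(1−X) = 1.548 mol/L.
Along a PFR/batch, dC_S/dC_R = −r_S/(r_S+r_T) = −k₁/(k₁+k₂·C_R).
Integrating from C_{R0} to C_R: C_S = (1.87/0.230)·ln[(1.87+0.230·2.25)/(1.87+0.230·1.55)] = 8.130·ln(2.388/2.226) = 0.5693 mol/L.

0.569 mol/L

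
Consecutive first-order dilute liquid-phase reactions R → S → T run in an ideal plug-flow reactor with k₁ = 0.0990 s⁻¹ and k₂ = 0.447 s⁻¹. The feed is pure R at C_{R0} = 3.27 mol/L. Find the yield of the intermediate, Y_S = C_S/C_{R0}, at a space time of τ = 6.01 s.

Solving the coupled first-order balances gives C_S(τ) = [k₁/(k₂−k₁)]·C_{R0}·(e^(−k₁τ) − e^(−k₂τ)).
e^(−k₁τ) = e^(−0.0990×6.01) = e^(−0.5950) = 0.5516; e^(−k₂τ) = e^(−2.686) = 0.06812.
C_S = 0.0990×3.27/(0.447−0.0990) × (0.5516−0.06812) = 0.9303×0.4834 = 0.4497 mol/L.
Y_S = C_S/C_{R0} = 0.4497/3.27 = 0.138.

0.138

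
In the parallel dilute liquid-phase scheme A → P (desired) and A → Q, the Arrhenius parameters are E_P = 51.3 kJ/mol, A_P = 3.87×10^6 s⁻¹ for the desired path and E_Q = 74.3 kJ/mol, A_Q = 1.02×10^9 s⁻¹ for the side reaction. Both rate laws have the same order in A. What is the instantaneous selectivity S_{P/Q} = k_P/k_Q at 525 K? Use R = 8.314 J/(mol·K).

0.737

k_P/k_Q = (A_P/A_Q)·exp[−(E_P−E_Q)/(RT)] = (A_P/A_Q)·exp[(E_Q−E_P)/(RT)].
(E_Q−E_P)/(RT) = (74.3−51.3)×10³/(8.314×525) = 23000/4365 = 5.269.
k_P/k_Q = (3.87×10^6/1.02×10^9)·exp(5.269) = 0.003794 × 194.3 = 0.737.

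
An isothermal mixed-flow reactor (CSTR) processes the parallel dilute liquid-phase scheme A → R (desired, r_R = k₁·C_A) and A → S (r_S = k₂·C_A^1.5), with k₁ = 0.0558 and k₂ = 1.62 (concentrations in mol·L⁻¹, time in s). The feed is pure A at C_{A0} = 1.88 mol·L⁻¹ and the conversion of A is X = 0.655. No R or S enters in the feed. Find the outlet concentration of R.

Exit C_A = C_{A0}(1−X) = 1.88×0.345 = 0.6486 mol·L⁻¹.
Rates in a CSTR are evaluated at the outlet concentration: r_R = 0.0558×0.6486 = 0.03619, r_S = 1.62×0.6486^1.5 = 0.8462.
Fraction of consumed A going to R: r_R/(r_R+r_S) = 0.04101.
C_R = 0.04101·C_{A0}·X = 0.04101×1.88×0.655 = 0.0505 mol·L⁻¹.

0.0505 mol·L⁻¹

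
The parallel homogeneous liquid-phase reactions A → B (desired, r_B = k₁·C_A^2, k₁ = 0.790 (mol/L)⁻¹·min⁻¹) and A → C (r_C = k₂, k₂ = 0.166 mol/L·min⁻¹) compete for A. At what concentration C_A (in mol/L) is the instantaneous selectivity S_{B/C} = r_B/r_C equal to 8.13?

1.31 mol/L

S_{B/C} = (k₁/k₂)·C_A^2 ⇒ C_A = (S·k₂/k₁)^(0.5).
= (8.13×0.166/0.790)^(0.5) = (1.708)^(0.5) = 1.31 mol/L.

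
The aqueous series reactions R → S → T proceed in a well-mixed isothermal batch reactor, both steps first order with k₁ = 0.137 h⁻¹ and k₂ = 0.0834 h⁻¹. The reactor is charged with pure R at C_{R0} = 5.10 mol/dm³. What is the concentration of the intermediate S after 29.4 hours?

The intermediate concentration in a first-order A→B→C sequence is C_S = k₁C_{R0}(e^(−k₁t) − e^(−k₂t))/(k₂−k₁).
e^(−k₁t) = e^(−0.137×29.4) = e^(−4.028) = 0.01781; e^(−k₂t) = e^(−2.452) = 0.08612.
C_S = 0.137×5.10/(0.0834−0.137) × (0.01781−0.08612) = (-13.04)×(-0.06831) = 0.8905 mol/dm³.

0.890 mol/dm³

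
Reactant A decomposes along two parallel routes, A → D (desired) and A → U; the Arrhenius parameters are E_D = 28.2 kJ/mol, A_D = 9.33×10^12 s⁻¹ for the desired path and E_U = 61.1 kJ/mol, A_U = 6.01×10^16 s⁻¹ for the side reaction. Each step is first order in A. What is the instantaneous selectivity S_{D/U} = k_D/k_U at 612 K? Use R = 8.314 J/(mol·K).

0.0998

k_D/k_U = (A_D/A_U)·exp[−(E_D−E_U)/(RT)] = (A_D/A_U)·exp[(E_U−E_D)/(RT)].
(E_U−E_D)/(RT) = (61.1−28.2)×10³/(8.314×612) = 32900/5088 = 6.466.
k_D/k_U = (9.33×10^12/6.01×10^16)·exp(6.466) = 1.552×10^-4 × 642.9 = 0.0998.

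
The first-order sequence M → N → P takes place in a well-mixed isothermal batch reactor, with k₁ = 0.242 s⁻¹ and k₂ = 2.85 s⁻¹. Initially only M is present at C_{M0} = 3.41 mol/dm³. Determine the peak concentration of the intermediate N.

0.230 mol/dm³

For a first-order series the maximum intermediate yield is C_{N,max}/C_{M0} = (k₁/k₂)^[k₂/(k₂−k₁)].
= (0.242/2.85)^(2.85/(2.85−0.242)) = (0.08491)^(1.093) = 0.06754.
C_{N,max} = 0.06754×3.41 = 0.230 mol/dm³.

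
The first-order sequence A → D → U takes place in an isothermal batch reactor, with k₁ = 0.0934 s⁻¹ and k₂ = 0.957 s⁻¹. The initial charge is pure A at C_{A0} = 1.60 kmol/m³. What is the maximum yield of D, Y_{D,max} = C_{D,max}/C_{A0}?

0.0759

For a first-order series the maximum intermediate yield is C_{D,max}/C_{A0} = (k₁/k₂)^[k₂/(k₂−k₁)].
= (0.0934/0.957)^(0.957/(0.957−0.0934)) = (0.09760)^(1.108) = 0.07588.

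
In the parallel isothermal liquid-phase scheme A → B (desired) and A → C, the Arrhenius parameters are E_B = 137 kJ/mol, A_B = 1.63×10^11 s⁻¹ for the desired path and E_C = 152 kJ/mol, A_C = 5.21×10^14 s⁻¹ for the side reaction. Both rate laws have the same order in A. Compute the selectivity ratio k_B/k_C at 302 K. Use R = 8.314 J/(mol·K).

0.123

With equal orders, S_{B/C} = k_B/k_C = (A_B/A_C)·exp[(E_C−E_B)/(RT)].
(E_C−E_B)/(RT) = (152−137)×10³/(8.314×302) = 15000/2511 = 5.974.
k_B/k_C = (1.63×10^11/5.21×10^14)·exp(5.974) = 3.129×10^-4 × 393.1 = 0.123.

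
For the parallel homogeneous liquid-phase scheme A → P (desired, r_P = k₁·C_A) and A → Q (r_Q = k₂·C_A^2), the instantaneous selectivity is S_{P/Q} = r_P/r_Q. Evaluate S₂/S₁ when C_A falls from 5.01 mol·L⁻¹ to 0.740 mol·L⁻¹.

6.77

S_{P/Q} = (k₁/k₂)·C_A⁻¹, so S₂/S₁ = (C_{A,2}/C_{A,1})⁻¹.
= 5.01/0.740 = 6.77.
Selectivity toward P rises as C_A falls — low-concentration operation is favoured.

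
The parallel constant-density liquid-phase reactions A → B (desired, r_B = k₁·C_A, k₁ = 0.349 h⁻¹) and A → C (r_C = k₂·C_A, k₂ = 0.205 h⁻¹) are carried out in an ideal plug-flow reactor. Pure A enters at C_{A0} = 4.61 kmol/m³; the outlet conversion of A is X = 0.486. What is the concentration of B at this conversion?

C_A = C_{A0}(1−X) = 2.370 kmol/m³.
Both paths are first order in A, so the instantaneous fraction to B is constant: dC_B/d(−C_A) = k₁/(k₁+k₂) = 0.6300.
C_B = 0.6300·(C_{A0}−C_A) = 0.6300×2.240 = 1.41 kmol/m³.

1.41 kmol/m³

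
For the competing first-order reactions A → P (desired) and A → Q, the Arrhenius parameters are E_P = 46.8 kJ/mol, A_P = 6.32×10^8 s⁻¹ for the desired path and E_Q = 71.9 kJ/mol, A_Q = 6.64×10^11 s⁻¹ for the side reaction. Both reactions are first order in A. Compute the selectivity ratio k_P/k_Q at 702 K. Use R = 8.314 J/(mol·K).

With equal orders, S_{P/Q} = k_P/k_Q = (A_P/A_Q)·exp[(E_Q−E_P)/(RT)].
(E_Q−E_P)/(RT) = (71.9−46.8)×10³/(8.314×702) = 25100/5836 = 4.301.
k_P/k_Q = (6.32×10^8/6.64×10^11)·exp(4.301) = 9.518×10^-4 × 73.74 = 0.0702.

0.0702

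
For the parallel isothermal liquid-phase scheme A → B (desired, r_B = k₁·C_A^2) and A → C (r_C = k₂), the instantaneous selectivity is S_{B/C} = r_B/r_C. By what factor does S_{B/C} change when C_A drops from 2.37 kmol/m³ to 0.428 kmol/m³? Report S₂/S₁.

S_{B/C} = (k₁/k₂)·C_A^2, so S₂/S₁ = (C_{A,2}/C_{A,1})^2.
= (0.428/2.37)^2 = (0.1806)^2 = 0.0326.

0.0326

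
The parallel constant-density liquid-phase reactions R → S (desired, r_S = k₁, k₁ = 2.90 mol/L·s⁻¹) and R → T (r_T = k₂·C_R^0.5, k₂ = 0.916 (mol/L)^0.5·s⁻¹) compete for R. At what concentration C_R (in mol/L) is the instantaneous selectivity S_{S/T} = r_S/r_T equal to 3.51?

0.814 mol/L

S_{S/T} = (k₁/k₂)·C_R^-0.5 ⇒ C_R = (S·k₂/k₁)^(-2).
= (3.51×0.916/2.90)^(-2) = (1.109)^(-2) = 0.814 mol/L.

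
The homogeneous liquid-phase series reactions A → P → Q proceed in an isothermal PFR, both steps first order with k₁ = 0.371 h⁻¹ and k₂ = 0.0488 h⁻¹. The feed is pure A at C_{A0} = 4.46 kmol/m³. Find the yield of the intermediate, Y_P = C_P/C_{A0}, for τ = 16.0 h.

The intermediate concentration in a first-order A→B→C sequence is C_P = k₁C_{A0}(e^(−k₁τ) − e^(−k₂τ))/(k₂−k₁).
e^(−k₁τ) = e^(−0.371×16.0) = e^(−5.936) = 0.002643; e^(−k₂τ) = e^(−0.7808) = 0.4580.
C_P = 0.371×4.46/(0.0488−0.371) × (0.002643−0.4580) = (-5.136)×(-0.4554) = 2.339 kmol/m³.
Y_P = C_P/C_{A0} = 2.339/4.46 = 0.524.

0.524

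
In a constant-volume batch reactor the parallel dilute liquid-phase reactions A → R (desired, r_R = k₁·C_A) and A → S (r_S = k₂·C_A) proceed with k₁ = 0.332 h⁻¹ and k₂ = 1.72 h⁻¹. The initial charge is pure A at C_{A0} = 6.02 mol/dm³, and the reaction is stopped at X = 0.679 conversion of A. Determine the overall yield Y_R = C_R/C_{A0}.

0.110

C_A = C_{A0}(1−X) = 1.932 mol/dm³.
Both paths are first order in A, so the instantaneous fraction to R is constant: dC_R/d(−C_A) = k₁/(k₁+k₂) = 0.1618.
C_R = 0.1618·(C_{A0}−C_A) = 0.1618×4.088 = 0.661 mol/dm³.
Y_R = C_R/C_{A0} = 0.6613/6.02 = 0.110.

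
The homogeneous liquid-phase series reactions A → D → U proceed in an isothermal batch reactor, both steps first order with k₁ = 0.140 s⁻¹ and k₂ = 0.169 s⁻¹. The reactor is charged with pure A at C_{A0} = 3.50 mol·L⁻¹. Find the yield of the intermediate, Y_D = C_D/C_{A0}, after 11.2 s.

0.279

For first-order series with pure A initially, C_D(t) = k₁C_{A0}/(k₂−k₁)·(e^(−k₁t) − e^(−k₂t)).
e^(−k₁t) = e^(−0.140×11.2) = e^(−1.568) = 0.2085; e^(−k₂t) = e^(−1.893) = 0.1506.
C_D = 0.140×3.50/(0.169−0.140) × (0.2085−0.1506) = 16.90×0.05781 = 0.9768 mol·L⁻¹.
Y_D = C_D/C_{A0} = 0.9768/3.50 = 0.279.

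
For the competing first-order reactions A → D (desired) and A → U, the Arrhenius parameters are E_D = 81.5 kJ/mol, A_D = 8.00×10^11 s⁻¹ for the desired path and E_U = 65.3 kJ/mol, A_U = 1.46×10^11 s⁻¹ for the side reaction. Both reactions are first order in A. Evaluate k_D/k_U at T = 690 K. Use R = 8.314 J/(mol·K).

With equal orders, S_{D/U} = k_D/k_U = (A_D/A_U)·exp[(E_U−E_D)/(RT)].
(E_U−E_D)/(RT) = (65.3−81.5)×10³/(8.314×690) = -16200/5737 = -2.824.
k_D/k_U = (8.00×10^11/1.46×10^11)·exp(-2.824) = 5.479 × 0.05937 = 0.325.

0.325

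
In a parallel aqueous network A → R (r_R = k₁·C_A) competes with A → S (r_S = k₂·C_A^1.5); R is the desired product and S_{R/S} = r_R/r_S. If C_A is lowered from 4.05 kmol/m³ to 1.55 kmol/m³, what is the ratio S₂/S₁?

1.62

S_{R/S} = (k₁/k₂)·C_A^-0.5, so S₂/S₁ = (C_{A,2}/C_{A,1})^-0.5.
= (1.55/4.05)^(-0.5) = (0.3827)^(-0.5) = 1.62.
Selectivity toward R rises as C_A falls — low-concentration operation is favoured.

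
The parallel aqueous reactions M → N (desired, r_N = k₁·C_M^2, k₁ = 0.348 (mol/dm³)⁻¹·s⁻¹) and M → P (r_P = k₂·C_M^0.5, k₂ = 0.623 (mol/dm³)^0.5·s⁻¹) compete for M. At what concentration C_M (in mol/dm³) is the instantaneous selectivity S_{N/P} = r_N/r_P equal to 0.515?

S_{N/P} = (k₁/k₂)·C_M^1.5 ⇒ C_M = (S·k₂/k₁)^(1/1.5).
= (0.515×0.623/0.348)^(0.6667) = (0.9220)^(0.6667) = 0.947 mol/dm³.

0.947 mol/dm³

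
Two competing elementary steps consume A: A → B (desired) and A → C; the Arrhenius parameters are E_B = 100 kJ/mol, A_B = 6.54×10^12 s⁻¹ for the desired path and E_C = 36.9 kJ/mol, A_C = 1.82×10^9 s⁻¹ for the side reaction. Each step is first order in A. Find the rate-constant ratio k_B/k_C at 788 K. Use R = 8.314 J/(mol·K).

0.236

Since both paths have the same order in A, the concentration cancels and S_{B/C} = k_B/k_C = (A_B/A_C)·exp[(E_C−E_B)/(RT)].
(E_C−E_B)/(RT) = (36.9−100)×10³/(8.314×788) = -63100/6551 = -9.631.
k_B/k_C = (6.54×10^12/1.82×10^9)·exp(-9.631) = 3593 × 6.563×10^-5 = 0.236.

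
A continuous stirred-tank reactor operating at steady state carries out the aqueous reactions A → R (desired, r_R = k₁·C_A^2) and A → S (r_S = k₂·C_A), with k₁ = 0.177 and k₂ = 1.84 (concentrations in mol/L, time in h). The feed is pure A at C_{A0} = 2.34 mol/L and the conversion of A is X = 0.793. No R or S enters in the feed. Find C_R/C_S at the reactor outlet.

0.0466

Exit C_A = C_{A0}(1−X) = 2.34×0.207 = 0.4844 mol/L.
A CSTR operates uniformly at the exit composition, giving r_R = 0.04153 and r_S = 0.8913 (each k·C_A^n at C_A = 0.4844).
Overall selectivity = C_R/C_S = r_Rτ/(r_Sτ) = r_R/r_S = 0.0466.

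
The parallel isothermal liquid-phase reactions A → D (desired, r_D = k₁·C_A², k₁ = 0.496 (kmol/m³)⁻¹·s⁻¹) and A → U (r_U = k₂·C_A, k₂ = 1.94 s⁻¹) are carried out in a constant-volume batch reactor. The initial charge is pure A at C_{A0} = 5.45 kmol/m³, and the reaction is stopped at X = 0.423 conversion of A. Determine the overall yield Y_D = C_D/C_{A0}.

C_A = C_{A0}(1−X) = 3.145 kmol/m³.
Along a PFR/batch, dC_U/dC_A = −r_U/(r_D+r_U) = −k₂/(k₂+k₁·C_A).
Integrating from C_{A0} to C_A: C_U = (1.94/0.496)·ln[(1.94+0.496·5.45)/(1.94+0.496·3.14)] = 3.911·ln(4.643/3.500) = 1.106 kmol/m³.
Then C_D = (C_{A0}−C_A) − C_U = 2.305 − 1.106 = 1.200 kmol/m³.
Y_D = C_D/C_{A0} = 1.200/5.45 = 0.220.

0.220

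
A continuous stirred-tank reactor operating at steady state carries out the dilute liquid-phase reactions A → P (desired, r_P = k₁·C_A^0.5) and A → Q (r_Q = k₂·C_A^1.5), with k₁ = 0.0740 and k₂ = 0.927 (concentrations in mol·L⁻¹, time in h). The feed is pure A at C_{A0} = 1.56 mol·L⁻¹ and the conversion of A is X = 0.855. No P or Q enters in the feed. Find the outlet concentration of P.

Exit C_A = C_{A0}(1−X) = 1.56×0.145 = 0.2262 mol·L⁻¹.
A CSTR operates uniformly at the exit composition, giving r_P = 0.03519 and r_Q = 0.09973 (each k·C_A^n at C_A = 0.2262).
Fraction of consumed A going to P: r_P/(r_P+r_Q) = 0.2609.
C_P = 0.2609·C_{A0}·X = 0.2609×1.56×0.855 = 0.348 mol·L⁻¹.

0.348 mol·L⁻¹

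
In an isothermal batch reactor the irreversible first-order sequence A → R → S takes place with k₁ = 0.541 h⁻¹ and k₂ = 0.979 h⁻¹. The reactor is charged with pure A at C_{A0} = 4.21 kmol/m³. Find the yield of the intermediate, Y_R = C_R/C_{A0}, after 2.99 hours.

0.179

For first-order series with pure A initially, C_R(t) = k₁C_{A0}/(k₂−k₁)·(e^(−k₁t) − e^(−k₂t)).
e^(−k₁t) = e^(−0.541×2.99) = e^(−1.618) = 0.1984; e^(−k₂t) = e^(−2.927) = 0.05355.
C_R = 0.541×4.21/(0.979−0.541) × (0.1984−0.05355) = 5.200×0.1448 = 0.7531 kmol/m³.
Y_R = C_R/C_{A0} = 0.7531/4.21 = 0.179.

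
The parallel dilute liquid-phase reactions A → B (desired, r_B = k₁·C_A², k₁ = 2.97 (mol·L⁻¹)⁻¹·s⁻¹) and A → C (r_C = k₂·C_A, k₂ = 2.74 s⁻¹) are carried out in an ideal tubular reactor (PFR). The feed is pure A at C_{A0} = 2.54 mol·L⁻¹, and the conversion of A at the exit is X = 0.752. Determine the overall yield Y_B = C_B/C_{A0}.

C_A = C_{A0}(1−X) = 0.6299 mol·L⁻¹.
Along a PFR/batch, dC_C/dC_A = −r_C/(r_B+r_C) = −k₂/(k₂+k₁·C_A).
Integrating from C_{A0} to C_A: C_C = (2.74/2.97)·ln[(2.74+2.97·2.54)/(2.74+2.97·0.630)] = 0.9226·ln(10.28/4.611) = 0.7400 mol·L⁻¹.
Then C_B = (C_{A0}−C_A) − C_C = 1.910 − 0.7400 = 1.170 mol·L⁻¹.
Y_B = C_B/C_{A0} = 1.170/2.54 = 0.461.

0.461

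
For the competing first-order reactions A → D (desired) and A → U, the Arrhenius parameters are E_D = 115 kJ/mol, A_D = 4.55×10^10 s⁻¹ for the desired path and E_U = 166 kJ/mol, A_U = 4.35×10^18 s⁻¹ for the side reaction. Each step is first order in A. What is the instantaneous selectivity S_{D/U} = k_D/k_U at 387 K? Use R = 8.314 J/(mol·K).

k_D/k_U = (A_D/A_U)·exp[−(E_D−E_U)/(RT)] = (A_D/A_U)·exp[(E_U−E_D)/(RT)].
(E_U−E_D)/(RT) = (166−115)×10³/(8.314×387) = 51000/3218 = 15.85.
k_D/k_U = (4.55×10^10/4.35×10^18)·exp(15.85) = 1.046×10^-8 × 7.654×10^6 = 0.0801.
Since E_D < E_U, lowering the temperature improves selectivity toward D.

0.0801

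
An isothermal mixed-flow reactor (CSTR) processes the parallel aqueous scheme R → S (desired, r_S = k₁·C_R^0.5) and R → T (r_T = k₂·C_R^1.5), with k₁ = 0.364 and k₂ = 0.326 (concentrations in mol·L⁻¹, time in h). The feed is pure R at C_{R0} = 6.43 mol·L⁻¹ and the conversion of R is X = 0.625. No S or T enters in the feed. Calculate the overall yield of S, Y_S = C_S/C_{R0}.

Exit C_R = C_{R0}(1−X) = 6.43×0.375 = 2.411 mol·L⁻¹.
In a CSTR the entire volume is at exit conditions, so r_S = 0.364×2.411^0.5 = 0.5652 and r_T = 0.326×2.411^1.5 = 1.221.
Fraction of consumed R going to S: r_S/(r_S+r_T) = 0.3165.
C_S = 0.3165·C_{R0}·X = 0.3165×6.43×0.625 = 1.27 mol·L⁻¹; Y_S = C_S/C_{R0} = 0.198.

0.198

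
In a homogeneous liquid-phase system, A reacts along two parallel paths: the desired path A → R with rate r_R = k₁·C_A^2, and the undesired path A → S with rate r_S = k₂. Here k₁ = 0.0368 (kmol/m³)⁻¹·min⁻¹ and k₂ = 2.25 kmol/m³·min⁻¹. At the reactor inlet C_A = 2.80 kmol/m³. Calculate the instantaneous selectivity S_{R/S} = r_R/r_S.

S_{R/S} = r_R/r_S = (k₁·C_A^2)/(k₂) = (k₁/k₂)·C_A^2.
= (0.0368×2.800^2) / (2.25) = 0.2885/2.250 = 0.128.
Since the desired path is higher order in A, keeping C_A high (PFR or concentrated feed) favours R.

0.128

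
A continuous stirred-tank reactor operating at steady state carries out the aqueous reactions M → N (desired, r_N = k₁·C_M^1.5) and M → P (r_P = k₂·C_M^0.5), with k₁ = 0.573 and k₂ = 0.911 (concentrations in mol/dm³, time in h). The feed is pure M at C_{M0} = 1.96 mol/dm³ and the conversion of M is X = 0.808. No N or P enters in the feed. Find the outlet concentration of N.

Exit C_M = C_{M0}(1−X) = 1.96×0.192 = 0.3763 mol/dm³.
A CSTR operates uniformly at the exit composition, giving r_N = 0.1323 and r_P = 0.5589 (each k·C_M^n at C_M = 0.3763).
Fraction of consumed M going to N: r_N/(r_N+r_P) = 0.1914.
C_N = 0.1914·C_{M0}·X = 0.1914×1.96×0.808 = 0.303 mol/dm³.

0.303 mol/dm³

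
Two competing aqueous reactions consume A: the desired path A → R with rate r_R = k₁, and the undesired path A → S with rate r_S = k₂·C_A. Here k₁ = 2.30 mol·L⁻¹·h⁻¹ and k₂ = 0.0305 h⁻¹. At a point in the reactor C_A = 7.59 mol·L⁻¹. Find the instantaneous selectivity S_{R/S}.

9.94

S_{R/S} = r_R/r_S = (k₁)/(k₂·C_A) = (k₁/k₂)·C_A⁻¹.
= (2.30) / (0.0305×7.590) = 2.300/0.2315 = 9.94.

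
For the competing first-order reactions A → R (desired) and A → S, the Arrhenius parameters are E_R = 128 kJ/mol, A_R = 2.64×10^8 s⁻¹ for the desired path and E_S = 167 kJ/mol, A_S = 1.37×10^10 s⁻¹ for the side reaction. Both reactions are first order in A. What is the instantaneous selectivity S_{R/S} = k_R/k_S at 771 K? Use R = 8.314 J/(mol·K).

Since both paths have the same order in A, the concentration cancels and S_{R/S} = k_R/k_S = (A_R/A_S)·exp[(E_S−E_R)/(RT)].
(E_S−E_R)/(RT) = (167−128)×10³/(8.314×771) = 39000/6410 = 6.084.
k_R/k_S = (2.64×10^8/1.37×10^10)·exp(6.084) = 0.01927 × 438.8 = 8.46.

8.46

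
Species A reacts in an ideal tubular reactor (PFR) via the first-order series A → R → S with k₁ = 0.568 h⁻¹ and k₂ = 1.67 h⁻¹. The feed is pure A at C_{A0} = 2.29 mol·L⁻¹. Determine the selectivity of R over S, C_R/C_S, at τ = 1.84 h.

0.321

For first-order series with pure A initially, C_R(τ) = k₁C_{A0}/(k₂−k₁)·(e^(−k₁τ) − e^(−k₂τ)).
e^(−k₁τ) = e^(−0.568×1.84) = e^(−1.045) = 0.3516; e^(−k₂τ) = e^(−3.073) = 0.04629.
C_R = 0.568×2.29/(1.67−0.568) × (0.3516−0.04629) = 1.180×0.3054 = 0.3604 mol·L⁻¹.
C_A = C_{A0}e^(−k₁τ) = 0.8053 mol·L⁻¹, so C_S = C_{A0}−C_A−C_R = 1.124 mol·L⁻¹; C_R/C_S = 0.321.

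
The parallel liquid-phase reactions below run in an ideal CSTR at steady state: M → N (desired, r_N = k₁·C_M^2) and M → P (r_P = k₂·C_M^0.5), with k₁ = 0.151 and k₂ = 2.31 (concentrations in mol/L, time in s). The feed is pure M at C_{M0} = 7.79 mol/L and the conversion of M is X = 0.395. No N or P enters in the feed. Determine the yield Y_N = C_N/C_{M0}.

0.158

Exit C_M = C_{M0}(1−X) = 7.79×0.605 = 4.713 mol/L.
In a CSTR the entire volume is at exit conditions, so r_N = 0.151×4.713^2 = 3.354 and r_P = 2.31×4.713^0.5 = 5.015.
Fraction of consumed M going to N: r_N/(r_N+r_P) = 0.4008.
C_N = 0.4008·C_{M0}·X = 0.4008×7.79×0.395 = 1.23 mol/L; Y_N = C_N/C_{M0} = 0.158.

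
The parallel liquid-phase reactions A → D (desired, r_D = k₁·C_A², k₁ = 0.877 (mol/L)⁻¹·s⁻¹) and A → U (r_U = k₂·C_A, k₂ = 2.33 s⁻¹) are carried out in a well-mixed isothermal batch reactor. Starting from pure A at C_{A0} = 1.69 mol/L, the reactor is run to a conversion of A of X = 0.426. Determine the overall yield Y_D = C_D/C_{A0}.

0.141

C_A = C_{A0}(1−X) = 0.9701 mol/L.
Along a PFR/batch, dC_U/dC_A = −r_U/(r_D+r_U) = −k₂/(k₂+k₁·C_A).
Integrating from C_{A0} to C_A: C_U = (2.33/0.877)·ln[(2.33+0.877·1.69)/(2.33+0.877·0.970)] = 2.657·ln(3.812/3.181) = 0.4811 mol/L.
Then C_D = (C_{A0}−C_A) − C_U = 0.7199 − 0.4811 = 0.2389 mol/L.
Y_D = C_D/C_{A0} = 0.2389/1.69 = 0.141.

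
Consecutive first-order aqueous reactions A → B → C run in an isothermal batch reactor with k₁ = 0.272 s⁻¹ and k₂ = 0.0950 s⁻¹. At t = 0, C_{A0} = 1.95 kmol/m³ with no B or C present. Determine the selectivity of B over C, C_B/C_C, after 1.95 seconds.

9.57

The intermediate concentration in a first-order A→B→C sequence is C_B = k₁C_{A0}(e^(−k₁t) − e^(−k₂t))/(k₂−k₁).
e^(−k₁t) = e^(−0.272×1.95) = e^(−0.5304) = 0.5884; e^(−k₂t) = e^(−0.1852) = 0.8309.
C_B = 0.272×1.95/(0.0950−0.272) × (0.5884−0.8309) = (-2.997)×(-0.2425) = 0.7268 kmol/m³.
C_A = C_{A0}e^(−k₁t) = 1.147 kmol/m³, so C_C = C_{A0}−C_A−C_B = 0.07592 kmol/m³; C_B/C_C = 9.57.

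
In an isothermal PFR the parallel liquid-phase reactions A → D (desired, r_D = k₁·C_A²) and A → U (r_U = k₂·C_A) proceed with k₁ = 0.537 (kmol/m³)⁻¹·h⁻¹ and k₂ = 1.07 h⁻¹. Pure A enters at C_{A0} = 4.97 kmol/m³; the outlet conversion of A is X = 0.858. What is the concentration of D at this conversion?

C_A = C_{A0}(1−X) = 0.7057 kmol/m³.
Along a PFR/batch, dC_U/dC_A = −r_U/(r_D+r_U) = −k₂/(k₂+k₁·C_A).
Integrating from C_{A0} to C_A: C_U = (1.07/0.537)·ln[(1.07+0.537·4.97)/(1.07+0.537·0.706)] = 1.993·ln(3.739/1.449) = 1.889 kmol/m³.
Then C_D = (C_{A0}−C_A) − C_U = 4.264 − 1.889 = 2.375 kmol/m³.

2.38 kmol/m³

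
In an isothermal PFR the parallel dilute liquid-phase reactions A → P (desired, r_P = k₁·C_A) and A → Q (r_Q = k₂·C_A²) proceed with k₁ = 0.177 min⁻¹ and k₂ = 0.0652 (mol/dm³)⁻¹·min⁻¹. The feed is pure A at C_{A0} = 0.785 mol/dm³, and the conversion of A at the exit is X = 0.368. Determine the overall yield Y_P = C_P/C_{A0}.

0.298

C_A = C_{A0}(1−X) = 0.4961 mol/dm³.
Along a PFR/batch, dC_P/dC_A = −r_P/(r_P+r_Q) = −k₁/(k₁+k₂·C_A).
Integrating from C_{A0} to C_A: C_P = (0.177/0.0652)·ln[(0.177+0.0652·0.785)/(0.177+0.0652·0.496)] = 2.715·ln(0.2282/0.2093) = 0.2339 mol/dm³.
Y_P = C_P/C_{A0} = 0.2339/0.785 = 0.298.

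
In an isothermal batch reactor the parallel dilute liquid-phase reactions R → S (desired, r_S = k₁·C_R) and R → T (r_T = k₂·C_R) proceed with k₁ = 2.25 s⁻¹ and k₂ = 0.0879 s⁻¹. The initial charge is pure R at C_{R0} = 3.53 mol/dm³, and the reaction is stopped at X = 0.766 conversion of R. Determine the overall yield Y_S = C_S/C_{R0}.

0.737

C_R = C_{R0}(1−X) = 0.8260 mol/dm³.
Both paths are first order in R, so the instantaneous fraction to S is constant: dC_S/d(−C_R) = k₁/(k₁+k₂) = 0.9624.
C_S = 0.9624·(C_{R0}−C_R) = 0.9624×2.704 = 2.60 mol/dm³.
Y_S = C_S/C_{R0} = 2.602/3.53 = 0.737.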